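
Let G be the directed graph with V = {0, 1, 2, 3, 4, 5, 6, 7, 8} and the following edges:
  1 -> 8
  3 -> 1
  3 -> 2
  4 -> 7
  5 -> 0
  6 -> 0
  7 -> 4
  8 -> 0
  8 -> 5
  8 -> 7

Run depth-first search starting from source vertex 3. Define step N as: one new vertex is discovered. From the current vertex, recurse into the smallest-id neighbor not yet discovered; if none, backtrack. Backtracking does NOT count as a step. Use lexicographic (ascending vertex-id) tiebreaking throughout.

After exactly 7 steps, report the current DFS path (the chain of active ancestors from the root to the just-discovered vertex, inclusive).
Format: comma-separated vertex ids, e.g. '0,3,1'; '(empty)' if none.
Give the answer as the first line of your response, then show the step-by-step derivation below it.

3,1,8,7,4

step 1: discover 3; path=3; order=3
step 2: discover 1; path=3>1; order=3,1
step 3: discover 8; path=3>1>8; order=3,1,8
step 4: discover 0; path=3>1>8>0; order=3,1,8,0
step 5: discover 5; path=3>1>8>5; order=3,1,8,0,5
step 6: discover 7; path=3>1>8>7; order=3,1,8,0,5,7
step 7: discover 4; path=3>1>8>7>4; order=3,1,8,0,5,7,4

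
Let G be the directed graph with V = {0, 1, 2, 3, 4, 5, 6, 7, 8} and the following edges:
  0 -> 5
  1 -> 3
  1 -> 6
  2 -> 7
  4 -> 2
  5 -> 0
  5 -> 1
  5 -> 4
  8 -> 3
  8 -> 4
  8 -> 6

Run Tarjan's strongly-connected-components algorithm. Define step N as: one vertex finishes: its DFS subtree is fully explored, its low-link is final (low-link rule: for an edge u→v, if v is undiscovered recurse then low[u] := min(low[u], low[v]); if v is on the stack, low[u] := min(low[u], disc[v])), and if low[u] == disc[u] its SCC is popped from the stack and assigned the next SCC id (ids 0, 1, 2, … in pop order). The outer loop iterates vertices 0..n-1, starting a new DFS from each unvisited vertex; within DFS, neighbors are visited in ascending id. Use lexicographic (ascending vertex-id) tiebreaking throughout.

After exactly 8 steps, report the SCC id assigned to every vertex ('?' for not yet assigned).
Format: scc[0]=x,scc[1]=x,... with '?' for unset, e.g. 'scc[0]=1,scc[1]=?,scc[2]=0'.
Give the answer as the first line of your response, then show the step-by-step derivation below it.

scc[0]=6,scc[1]=2,scc[2]=4,scc[3]=0,scc[4]=5,scc[5]=6,scc[6]=1,scc[7]=3,scc[8]=?

step 1: low=(low[0]=0,low[1]=2,low[2]=?,low[3]=3,low[4]=?,low[5]=0,low[6]=?,low[7]=?,low[8]=?); scc=(scc[0]=?,scc[1]=?,scc[2]=?,scc[3]=0,scc[4]=?,scc[5]=?,scc[6]=?,scc[7]=?,scc[8]=?)
step 2: low=(low[0]=0,low[1]=2,low[2]=?,low[3]=3,low[4]=?,low[5]=0,low[6]=4,low[7]=?,low[8]=?); scc=(scc[0]=?,scc[1]=?,scc[2]=?,scc[3]=0,scc[4]=?,scc[5]=?,scc[6]=1,scc[7]=?,scc[8]=?)
step 3: low=(low[0]=0,low[1]=2,low[2]=?,low[3]=3,low[4]=?,low[5]=0,low[6]=4,low[7]=?,low[8]=?); scc=(scc[0]=?,scc[1]=2,scc[2]=?,scc[3]=0,scc[4]=?,scc[5]=?,scc[6]=1,scc[7]=?,scc[8]=?)
step 4: low=(low[0]=0,low[1]=2,low[2]=6,low[3]=3,low[4]=5,low[5]=0,low[6]=4,low[7]=7,low[8]=?); scc=(scc[0]=?,scc[1]=2,scc[2]=?,scc[3]=0,scc[4]=?,scc[5]=?,scc[6]=1,scc[7]=3,scc[8]=?)
step 5: low=(low[0]=0,low[1]=2,low[2]=6,low[3]=3,low[4]=5,low[5]=0,low[6]=4,low[7]=7,low[8]=?); scc=(scc[0]=?,scc[1]=2,scc[2]=4,scc[3]=0,scc[4]=?,scc[5]=?,scc[6]=1,scc[7]=3,scc[8]=?)
step 6: low=(low[0]=0,low[1]=2,low[2]=6,low[3]=3,low[4]=5,low[5]=0,low[6]=4,low[7]=7,low[8]=?); scc=(scc[0]=?,scc[1]=2,scc[2]=4,scc[3]=0,scc[4]=5,scc[5]=?,scc[6]=1,scc[7]=3,scc[8]=?)
step 7: low=(low[0]=0,low[1]=2,low[2]=6,low[3]=3,low[4]=5,low[5]=0,low[6]=4,low[7]=7,low[8]=?); scc=(scc[0]=?,scc[1]=2,scc[2]=4,scc[3]=0,scc[4]=5,scc[5]=?,scc[6]=1,scc[7]=3,scc[8]=?)
step 8: low=(low[0]=0,low[1]=2,low[2]=6,low[3]=3,low[4]=5,low[5]=0,low[6]=4,low[7]=7,low[8]=?); scc=(scc[0]=6,scc[1]=2,scc[2]=4,scc[3]=0,scc[4]=5,scc[5]=6,scc[6]=1,scc[7]=3,scc[8]=?)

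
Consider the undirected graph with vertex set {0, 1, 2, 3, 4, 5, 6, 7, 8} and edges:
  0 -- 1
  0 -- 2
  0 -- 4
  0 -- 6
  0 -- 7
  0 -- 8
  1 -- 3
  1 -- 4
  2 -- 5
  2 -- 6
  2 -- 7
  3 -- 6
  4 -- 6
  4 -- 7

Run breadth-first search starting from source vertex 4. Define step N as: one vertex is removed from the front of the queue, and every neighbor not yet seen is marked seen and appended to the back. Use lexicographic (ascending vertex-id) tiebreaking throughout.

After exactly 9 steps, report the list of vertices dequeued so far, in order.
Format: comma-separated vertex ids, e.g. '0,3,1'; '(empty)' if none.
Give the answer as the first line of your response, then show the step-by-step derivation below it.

4,0,1,6,7,2,8,3,5

step 1: dequeue 4; queue=[0,1,6,7]; order=4
step 2: dequeue 0; queue=[1,6,7,2,8]; order=4,0
step 3: dequeue 1; queue=[6,7,2,8,3]; order=4,0,1
step 4: dequeue 6; queue=[7,2,8,3]; order=4,0,1,6
step 5: dequeue 7; queue=[2,8,3]; order=4,0,1,6,7
step 6: dequeue 2; queue=[8,3,5]; order=4,0,1,6,7,2
step 7: dequeue 8; queue=[3,5]; order=4,0,1,6,7,2,8
step 8: dequeue 3; queue=[5]; order=4,0,1,6,7,2,8,3
step 9: dequeue 5; queue=[(empty)]; order=4,0,1,6,7,2,8,3,5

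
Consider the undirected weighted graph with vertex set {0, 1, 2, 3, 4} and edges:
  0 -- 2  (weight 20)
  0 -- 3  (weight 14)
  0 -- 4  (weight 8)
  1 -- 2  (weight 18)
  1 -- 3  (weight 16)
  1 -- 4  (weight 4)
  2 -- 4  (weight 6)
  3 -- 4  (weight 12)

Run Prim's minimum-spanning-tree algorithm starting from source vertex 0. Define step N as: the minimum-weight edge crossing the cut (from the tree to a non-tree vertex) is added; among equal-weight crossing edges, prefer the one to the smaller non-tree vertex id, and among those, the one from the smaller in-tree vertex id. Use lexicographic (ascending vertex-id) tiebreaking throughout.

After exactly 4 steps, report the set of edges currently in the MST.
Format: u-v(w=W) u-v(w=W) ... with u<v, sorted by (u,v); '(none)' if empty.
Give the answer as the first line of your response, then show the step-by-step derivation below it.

0-4(w=8) 1-4(w=4) 2-4(w=6) 3-4(w=12)

step 1: add edge 0-4 (w=8); MST = {0-4(w=8)}
step 2: add edge 1-4 (w=4); MST = {0-4(w=8) 1-4(w=4)}
step 3: add edge 2-4 (w=6); MST = {0-4(w=8) 1-4(w=4) 2-4(w=6)}
step 4: add edge 3-4 (w=12); MST = {0-4(w=8) 1-4(w=4) 2-4(w=6) 3-4(w=12)}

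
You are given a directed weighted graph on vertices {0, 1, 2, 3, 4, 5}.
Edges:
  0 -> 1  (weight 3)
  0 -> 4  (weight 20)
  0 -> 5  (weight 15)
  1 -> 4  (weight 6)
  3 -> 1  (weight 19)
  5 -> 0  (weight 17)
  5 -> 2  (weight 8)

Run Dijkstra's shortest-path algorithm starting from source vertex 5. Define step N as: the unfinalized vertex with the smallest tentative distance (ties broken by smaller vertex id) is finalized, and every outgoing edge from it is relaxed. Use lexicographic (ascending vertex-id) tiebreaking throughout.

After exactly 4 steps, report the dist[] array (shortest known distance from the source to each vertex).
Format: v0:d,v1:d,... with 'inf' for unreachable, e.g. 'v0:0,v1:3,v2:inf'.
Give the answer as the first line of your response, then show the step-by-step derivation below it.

v0:17,v1:20,v2:8,v3:inf,v4:26,v5:0

step 1: dist = v0:17,v1:inf,v2:8,v3:inf,v4:inf,v5:0
step 2: dist = v0:17,v1:inf,v2:8,v3:inf,v4:inf,v5:0
step 3: dist = v0:17,v1:20,v2:8,v3:inf,v4:37,v5:0
step 4: dist = v0:17,v1:20,v2:8,v3:inf,v4:26,v5:0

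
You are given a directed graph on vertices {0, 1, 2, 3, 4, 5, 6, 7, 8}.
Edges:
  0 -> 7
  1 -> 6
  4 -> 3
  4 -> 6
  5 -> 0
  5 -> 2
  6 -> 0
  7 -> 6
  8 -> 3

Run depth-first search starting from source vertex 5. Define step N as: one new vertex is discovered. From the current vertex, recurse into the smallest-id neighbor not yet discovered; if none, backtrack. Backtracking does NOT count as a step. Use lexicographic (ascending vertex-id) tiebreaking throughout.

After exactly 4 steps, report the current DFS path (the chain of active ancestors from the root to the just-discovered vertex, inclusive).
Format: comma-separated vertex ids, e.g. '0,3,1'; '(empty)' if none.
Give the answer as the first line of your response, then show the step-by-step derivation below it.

5,0,7,6

step 1: discover 5; path=5; order=5
step 2: discover 0; path=5>0; order=5,0
step 3: discover 7; path=5>0>7; order=5,0,7
step 4: discover 6; path=5>0>7>6; order=5,0,7,6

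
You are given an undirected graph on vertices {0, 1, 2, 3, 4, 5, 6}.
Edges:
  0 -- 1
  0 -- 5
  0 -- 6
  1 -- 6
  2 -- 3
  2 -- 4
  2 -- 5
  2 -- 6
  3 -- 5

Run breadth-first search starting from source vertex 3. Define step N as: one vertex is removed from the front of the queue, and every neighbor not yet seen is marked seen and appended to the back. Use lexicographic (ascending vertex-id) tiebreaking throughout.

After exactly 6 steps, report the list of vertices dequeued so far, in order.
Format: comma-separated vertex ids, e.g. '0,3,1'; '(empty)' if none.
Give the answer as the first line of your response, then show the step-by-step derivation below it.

3,2,5,4,6,0

step 1: dequeue 3; queue=[2,5]; order=3
step 2: dequeue 2; queue=[5,4,6]; order=3,2
step 3: dequeue 5; queue=[4,6,0]; order=3,2,5
step 4: dequeue 4; queue=[6,0]; order=3,2,5,4
step 5: dequeue 6; queue=[0,1]; order=3,2,5,4,6
step 6: dequeue 0; queue=[1]; order=3,2,5,4,6,0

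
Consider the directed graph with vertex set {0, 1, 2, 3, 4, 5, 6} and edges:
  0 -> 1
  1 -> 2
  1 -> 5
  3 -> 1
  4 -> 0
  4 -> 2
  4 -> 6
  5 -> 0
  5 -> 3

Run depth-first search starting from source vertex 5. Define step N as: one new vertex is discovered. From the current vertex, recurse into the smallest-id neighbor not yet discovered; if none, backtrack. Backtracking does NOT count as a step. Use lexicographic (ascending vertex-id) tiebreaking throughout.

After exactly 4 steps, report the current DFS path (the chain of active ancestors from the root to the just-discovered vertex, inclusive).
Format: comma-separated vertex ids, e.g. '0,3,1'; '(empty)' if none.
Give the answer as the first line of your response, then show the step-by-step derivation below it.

5,0,1,2

step 1: discover 5; path=5; order=5
step 2: discover 0; path=5>0; order=5,0
step 3: discover 1; path=5>0>1; order=5,0,1
step 4: discover 2; path=5>0>1>2; order=5,0,1,2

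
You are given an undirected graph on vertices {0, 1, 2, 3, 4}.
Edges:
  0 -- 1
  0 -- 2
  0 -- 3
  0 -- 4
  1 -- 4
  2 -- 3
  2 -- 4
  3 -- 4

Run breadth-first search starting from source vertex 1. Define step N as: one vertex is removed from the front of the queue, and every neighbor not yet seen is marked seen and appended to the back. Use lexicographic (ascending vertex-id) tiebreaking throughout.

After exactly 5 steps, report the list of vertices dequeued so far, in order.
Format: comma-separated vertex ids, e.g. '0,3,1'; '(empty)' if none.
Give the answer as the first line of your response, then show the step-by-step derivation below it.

1,0,4,2,3

step 1: dequeue 1; queue=[0,4]; order=1
step 2: dequeue 0; queue=[4,2,3]; order=1,0
step 3: dequeue 4; queue=[2,3]; order=1,0,4
step 4: dequeue 2; queue=[3]; order=1,0,4,2
step 5: dequeue 3; queue=[(empty)]; order=1,0,4,2,3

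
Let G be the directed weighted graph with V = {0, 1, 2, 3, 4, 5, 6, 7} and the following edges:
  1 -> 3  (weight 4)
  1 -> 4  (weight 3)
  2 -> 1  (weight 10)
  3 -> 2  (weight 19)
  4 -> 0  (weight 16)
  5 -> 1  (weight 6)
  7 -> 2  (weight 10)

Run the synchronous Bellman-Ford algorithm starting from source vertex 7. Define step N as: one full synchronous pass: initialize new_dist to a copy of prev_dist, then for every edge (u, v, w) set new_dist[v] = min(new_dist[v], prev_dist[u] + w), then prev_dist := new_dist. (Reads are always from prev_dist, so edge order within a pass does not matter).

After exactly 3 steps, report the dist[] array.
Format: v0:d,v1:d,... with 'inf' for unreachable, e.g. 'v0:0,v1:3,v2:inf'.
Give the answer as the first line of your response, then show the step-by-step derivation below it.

v0:inf,v1:20,v2:10,v3:24,v4:23,v5:inf,v6:inf,v7:0

step 1: dist = v0:inf,v1:inf,v2:10,v3:inf,v4:inf,v5:inf,v6:inf,v7:0
step 2: dist = v0:inf,v1:20,v2:10,v3:inf,v4:inf,v5:inf,v6:inf,v7:0
step 3: dist = v0:inf,v1:20,v2:10,v3:24,v4:23,v5:inf,v6:inf,v7:0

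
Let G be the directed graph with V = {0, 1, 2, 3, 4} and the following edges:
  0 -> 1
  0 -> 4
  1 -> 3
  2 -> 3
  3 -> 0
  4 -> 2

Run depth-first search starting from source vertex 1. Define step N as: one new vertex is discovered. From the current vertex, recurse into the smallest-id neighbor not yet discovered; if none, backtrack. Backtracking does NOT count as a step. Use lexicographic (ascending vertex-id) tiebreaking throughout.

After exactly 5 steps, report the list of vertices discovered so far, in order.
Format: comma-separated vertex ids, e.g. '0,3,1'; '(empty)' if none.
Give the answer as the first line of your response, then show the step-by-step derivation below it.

1,3,0,4,2

step 1: discover 1; path=1; order=1
step 2: discover 3; path=1>3; order=1,3
step 3: discover 0; path=1>3>0; order=1,3,0
step 4: discover 4; path=1>3>0>4; order=1,3,0,4
step 5: discover 2; path=1>3>0>4>2; order=1,3,0,4,2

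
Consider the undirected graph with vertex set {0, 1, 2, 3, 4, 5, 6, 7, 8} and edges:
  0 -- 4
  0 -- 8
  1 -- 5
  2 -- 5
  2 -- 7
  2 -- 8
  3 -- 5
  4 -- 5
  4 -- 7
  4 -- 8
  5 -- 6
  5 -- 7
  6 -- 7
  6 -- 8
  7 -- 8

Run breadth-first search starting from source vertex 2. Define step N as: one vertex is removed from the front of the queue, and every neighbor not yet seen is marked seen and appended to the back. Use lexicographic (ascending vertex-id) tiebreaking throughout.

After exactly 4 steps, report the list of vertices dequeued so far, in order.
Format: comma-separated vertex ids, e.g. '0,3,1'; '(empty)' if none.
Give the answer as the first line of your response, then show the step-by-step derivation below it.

2,5,7,8

step 1: dequeue 2; queue=[5,7,8]; order=2
step 2: dequeue 5; queue=[7,8,1,3,4,6]; order=2,5
step 3: dequeue 7; queue=[8,1,3,4,6]; order=2,5,7
step 4: dequeue 8; queue=[1,3,4,6,0]; order=2,5,7,8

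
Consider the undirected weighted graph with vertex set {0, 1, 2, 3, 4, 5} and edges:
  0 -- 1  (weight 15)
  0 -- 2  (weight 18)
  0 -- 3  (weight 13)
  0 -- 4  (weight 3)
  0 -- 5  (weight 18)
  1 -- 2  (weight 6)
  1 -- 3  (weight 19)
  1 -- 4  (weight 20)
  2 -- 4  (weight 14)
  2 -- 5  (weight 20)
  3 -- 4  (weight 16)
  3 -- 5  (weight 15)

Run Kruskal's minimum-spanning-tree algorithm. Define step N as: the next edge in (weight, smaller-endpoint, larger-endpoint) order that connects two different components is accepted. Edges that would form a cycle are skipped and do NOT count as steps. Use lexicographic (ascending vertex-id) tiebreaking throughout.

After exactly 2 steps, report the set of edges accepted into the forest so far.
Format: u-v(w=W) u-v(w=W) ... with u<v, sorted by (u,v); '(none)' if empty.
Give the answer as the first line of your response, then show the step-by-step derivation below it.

0-4(w=3) 1-2(w=6)

step 1: add edge 0-4 (w=3); MST = {0-4(w=3)}
step 2: add edge 1-2 (w=6); MST = {0-4(w=3) 1-2(w=6)}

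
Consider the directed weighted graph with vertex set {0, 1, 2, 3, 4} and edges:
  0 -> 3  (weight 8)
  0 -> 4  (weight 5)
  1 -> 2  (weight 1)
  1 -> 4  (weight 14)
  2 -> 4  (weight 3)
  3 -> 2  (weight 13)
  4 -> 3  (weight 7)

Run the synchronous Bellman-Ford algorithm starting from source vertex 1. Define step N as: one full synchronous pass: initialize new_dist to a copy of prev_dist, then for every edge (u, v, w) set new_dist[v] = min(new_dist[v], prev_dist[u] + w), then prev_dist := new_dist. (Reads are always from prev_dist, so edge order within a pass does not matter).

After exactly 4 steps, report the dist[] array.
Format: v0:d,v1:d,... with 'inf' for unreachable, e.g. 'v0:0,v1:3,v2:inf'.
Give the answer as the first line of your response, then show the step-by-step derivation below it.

v0:inf,v1:0,v2:1,v3:11,v4:4

step 1: dist = v0:inf,v1:0,v2:1,v3:inf,v4:14
step 2: dist = v0:inf,v1:0,v2:1,v3:21,v4:4
step 3: dist = v0:inf,v1:0,v2:1,v3:11,v4:4
step 4: dist = v0:inf,v1:0,v2:1,v3:11,v4:4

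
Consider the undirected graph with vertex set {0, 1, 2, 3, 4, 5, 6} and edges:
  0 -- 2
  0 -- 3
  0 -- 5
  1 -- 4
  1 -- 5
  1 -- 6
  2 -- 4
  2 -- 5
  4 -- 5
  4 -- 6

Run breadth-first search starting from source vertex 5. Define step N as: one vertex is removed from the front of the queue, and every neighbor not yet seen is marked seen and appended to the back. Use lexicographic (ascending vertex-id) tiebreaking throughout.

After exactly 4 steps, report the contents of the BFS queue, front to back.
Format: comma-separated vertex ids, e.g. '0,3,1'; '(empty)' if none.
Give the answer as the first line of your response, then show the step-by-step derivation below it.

4,3,6

step 1: dequeue 5; queue=[0,1,2,4]; order=5
step 2: dequeue 0; queue=[1,2,4,3]; order=5,0
step 3: dequeue 1; queue=[2,4,3,6]; order=5,0,1
step 4: dequeue 2; queue=[4,3,6]; order=5,0,1,2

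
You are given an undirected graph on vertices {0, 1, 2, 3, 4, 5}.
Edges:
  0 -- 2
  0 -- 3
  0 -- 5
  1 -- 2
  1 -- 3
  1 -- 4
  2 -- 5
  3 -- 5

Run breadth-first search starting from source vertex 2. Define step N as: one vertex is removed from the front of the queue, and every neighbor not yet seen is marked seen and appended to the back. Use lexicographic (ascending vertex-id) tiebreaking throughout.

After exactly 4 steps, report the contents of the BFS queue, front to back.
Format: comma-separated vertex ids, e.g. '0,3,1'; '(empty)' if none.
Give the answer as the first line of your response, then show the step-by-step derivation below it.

3,4

step 1: dequeue 2; queue=[0,1,5]; order=2
step 2: dequeue 0; queue=[1,5,3]; order=2,0
step 3: dequeue 1; queue=[5,3,4]; order=2,0,1
step 4: dequeue 5; queue=[3,4]; order=2,0,1,5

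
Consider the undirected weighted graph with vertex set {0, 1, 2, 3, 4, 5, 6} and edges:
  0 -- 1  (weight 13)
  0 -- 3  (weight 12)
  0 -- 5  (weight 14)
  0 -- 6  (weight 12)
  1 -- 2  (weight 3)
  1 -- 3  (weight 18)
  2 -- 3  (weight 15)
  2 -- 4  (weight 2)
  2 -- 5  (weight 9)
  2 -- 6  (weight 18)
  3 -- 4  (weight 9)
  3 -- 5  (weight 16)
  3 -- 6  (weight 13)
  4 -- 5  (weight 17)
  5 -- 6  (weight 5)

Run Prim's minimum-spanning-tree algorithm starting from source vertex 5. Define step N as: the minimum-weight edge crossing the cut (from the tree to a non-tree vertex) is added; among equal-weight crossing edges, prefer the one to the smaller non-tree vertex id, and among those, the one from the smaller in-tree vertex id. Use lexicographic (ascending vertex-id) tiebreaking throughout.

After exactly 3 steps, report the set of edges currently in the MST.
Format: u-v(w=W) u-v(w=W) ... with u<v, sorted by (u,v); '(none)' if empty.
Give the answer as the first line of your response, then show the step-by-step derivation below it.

2-4(w=2) 2-5(w=9) 5-6(w=5)

step 1: add edge 5-6 (w=5); MST = {5-6(w=5)}
step 2: add edge 2-5 (w=9); MST = {2-5(w=9) 5-6(w=5)}
step 3: add edge 2-4 (w=2); MST = {2-4(w=2) 2-5(w=9) 5-6(w=5)}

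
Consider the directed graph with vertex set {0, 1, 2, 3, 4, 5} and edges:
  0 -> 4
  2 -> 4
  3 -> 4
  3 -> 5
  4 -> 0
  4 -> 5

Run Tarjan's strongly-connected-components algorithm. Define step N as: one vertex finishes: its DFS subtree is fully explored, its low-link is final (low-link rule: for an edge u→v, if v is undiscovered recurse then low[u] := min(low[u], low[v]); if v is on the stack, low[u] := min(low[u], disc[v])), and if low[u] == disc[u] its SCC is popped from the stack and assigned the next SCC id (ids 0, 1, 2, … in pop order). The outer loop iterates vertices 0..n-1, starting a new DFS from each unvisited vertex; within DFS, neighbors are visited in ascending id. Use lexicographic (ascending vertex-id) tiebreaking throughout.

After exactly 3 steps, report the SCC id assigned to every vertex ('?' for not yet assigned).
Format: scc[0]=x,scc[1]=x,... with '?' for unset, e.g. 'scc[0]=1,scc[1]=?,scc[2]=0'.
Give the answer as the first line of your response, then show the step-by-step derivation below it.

scc[0]=1,scc[1]=?,scc[2]=?,scc[3]=?,scc[4]=1,scc[5]=0

step 1: low=(low[0]=0,low[1]=?,low[2]=?,low[3]=?,low[4]=0,low[5]=2); scc=(scc[0]=?,scc[1]=?,scc[2]=?,scc[3]=?,scc[4]=?,scc[5]=0)
step 2: low=(low[0]=0,low[1]=?,low[2]=?,low[3]=?,low[4]=0,low[5]=2); scc=(scc[0]=?,scc[1]=?,scc[2]=?,scc[3]=?,scc[4]=?,scc[5]=0)
step 3: low=(low[0]=0,low[1]=?,low[2]=?,low[3]=?,low[4]=0,low[5]=2); scc=(scc[0]=1,scc[1]=?,scc[2]=?,scc[3]=?,scc[4]=1,scc[5]=0)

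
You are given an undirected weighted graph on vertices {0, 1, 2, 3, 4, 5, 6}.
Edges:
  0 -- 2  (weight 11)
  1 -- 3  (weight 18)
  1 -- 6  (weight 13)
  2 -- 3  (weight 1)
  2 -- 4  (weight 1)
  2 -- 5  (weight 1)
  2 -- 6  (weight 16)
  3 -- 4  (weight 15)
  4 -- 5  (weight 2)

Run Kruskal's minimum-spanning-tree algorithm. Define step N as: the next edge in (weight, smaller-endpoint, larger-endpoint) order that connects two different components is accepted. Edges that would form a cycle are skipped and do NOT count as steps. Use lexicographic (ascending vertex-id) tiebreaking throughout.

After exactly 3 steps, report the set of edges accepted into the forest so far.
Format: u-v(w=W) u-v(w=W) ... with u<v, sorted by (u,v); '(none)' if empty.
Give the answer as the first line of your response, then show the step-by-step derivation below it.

2-3(w=1) 2-4(w=1) 2-5(w=1)

step 1: add edge 2-3 (w=1); MST = {2-3(w=1)}
step 2: add edge 2-4 (w=1); MST = {2-3(w=1) 2-4(w=1)}
step 3: add edge 2-5 (w=1); MST = {2-3(w=1) 2-4(w=1) 2-5(w=1)}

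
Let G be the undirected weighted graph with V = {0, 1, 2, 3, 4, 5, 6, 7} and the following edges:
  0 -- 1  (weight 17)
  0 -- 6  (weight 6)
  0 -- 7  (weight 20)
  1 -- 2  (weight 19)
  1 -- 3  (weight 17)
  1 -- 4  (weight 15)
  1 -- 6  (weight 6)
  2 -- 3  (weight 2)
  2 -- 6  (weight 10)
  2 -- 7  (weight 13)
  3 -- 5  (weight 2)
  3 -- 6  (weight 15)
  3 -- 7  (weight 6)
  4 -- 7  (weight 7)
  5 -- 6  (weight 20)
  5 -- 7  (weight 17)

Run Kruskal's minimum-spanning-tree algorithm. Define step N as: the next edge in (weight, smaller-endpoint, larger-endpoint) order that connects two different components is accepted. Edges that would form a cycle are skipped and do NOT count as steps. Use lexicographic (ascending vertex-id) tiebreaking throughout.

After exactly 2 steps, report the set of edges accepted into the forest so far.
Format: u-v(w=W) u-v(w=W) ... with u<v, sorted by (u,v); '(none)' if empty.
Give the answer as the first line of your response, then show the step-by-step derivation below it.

2-3(w=2) 3-5(w=2)

step 1: add edge 2-3 (w=2); MST = {2-3(w=2)}
step 2: add edge 3-5 (w=2); MST = {2-3(w=2) 3-5(w=2)}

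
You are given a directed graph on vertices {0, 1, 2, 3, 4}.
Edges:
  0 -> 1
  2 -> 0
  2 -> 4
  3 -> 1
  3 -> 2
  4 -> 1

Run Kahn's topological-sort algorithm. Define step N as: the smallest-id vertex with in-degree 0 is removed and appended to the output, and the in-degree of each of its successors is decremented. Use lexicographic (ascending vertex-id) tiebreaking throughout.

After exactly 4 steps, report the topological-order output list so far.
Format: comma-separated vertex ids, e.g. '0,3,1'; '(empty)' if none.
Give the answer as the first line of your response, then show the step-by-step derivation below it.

3,2,0,4

step 1: output 3; order=[3]; indeg=(1,2,0,0,1)
step 2: output 2; order=[3,2]; indeg=(0,2,0,0,0)
step 3: output 0; order=[3,2,0]; indeg=(0,1,0,0,0)
step 4: output 4; order=[3,2,0,4]; indeg=(0,0,0,0,0)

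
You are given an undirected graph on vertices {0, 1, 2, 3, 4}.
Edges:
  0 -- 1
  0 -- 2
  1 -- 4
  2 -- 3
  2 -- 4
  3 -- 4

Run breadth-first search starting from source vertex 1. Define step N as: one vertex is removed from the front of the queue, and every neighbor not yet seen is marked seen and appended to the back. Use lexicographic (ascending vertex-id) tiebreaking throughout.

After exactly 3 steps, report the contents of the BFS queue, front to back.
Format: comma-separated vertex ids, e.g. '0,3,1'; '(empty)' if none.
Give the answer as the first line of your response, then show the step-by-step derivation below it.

2,3

step 1: dequeue 1; queue=[0,4]; order=1
step 2: dequeue 0; queue=[4,2]; order=1,0
step 3: dequeue 4; queue=[2,3]; order=1,0,4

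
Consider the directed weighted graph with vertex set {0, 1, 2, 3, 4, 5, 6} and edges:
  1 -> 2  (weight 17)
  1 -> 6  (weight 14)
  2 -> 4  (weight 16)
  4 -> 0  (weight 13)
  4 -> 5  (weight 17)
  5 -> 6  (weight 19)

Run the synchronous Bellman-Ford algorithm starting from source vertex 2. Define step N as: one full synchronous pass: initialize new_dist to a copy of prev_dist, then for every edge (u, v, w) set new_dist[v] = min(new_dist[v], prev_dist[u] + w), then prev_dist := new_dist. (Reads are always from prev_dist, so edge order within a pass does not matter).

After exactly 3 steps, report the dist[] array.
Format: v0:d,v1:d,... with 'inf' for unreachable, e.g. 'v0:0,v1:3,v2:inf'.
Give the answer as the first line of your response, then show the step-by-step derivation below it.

v0:29,v1:inf,v2:0,v3:inf,v4:16,v5:33,v6:52

step 1: dist = v0:inf,v1:inf,v2:0,v3:inf,v4:16,v5:inf,v6:inf
step 2: dist = v0:29,v1:inf,v2:0,v3:inf,v4:16,v5:33,v6:inf
step 3: dist = v0:29,v1:inf,v2:0,v3:inf,v4:16,v5:33,v6:52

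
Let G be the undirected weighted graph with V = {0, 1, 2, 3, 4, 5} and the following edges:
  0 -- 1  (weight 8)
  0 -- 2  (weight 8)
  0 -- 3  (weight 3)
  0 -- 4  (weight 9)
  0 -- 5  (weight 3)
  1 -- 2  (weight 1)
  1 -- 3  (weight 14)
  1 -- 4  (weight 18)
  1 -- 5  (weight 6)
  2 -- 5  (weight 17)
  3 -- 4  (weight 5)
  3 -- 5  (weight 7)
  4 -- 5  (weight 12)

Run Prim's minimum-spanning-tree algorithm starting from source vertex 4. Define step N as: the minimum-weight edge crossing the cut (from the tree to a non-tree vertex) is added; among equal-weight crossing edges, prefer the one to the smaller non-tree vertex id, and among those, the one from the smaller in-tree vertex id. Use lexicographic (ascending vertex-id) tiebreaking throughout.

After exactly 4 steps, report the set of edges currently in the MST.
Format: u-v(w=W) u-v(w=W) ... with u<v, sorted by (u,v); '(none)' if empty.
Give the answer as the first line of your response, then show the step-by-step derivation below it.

0-3(w=3) 0-5(w=3) 1-5(w=6) 3-4(w=5)

step 1: add edge 3-4 (w=5); MST = {3-4(w=5)}
step 2: add edge 0-3 (w=3); MST = {0-3(w=3) 3-4(w=5)}
step 3: add edge 0-5 (w=3); MST = {0-3(w=3) 0-5(w=3) 3-4(w=5)}
step 4: add edge 1-5 (w=6); MST = {0-3(w=3) 0-5(w=3) 1-5(w=6) 3-4(w=5)}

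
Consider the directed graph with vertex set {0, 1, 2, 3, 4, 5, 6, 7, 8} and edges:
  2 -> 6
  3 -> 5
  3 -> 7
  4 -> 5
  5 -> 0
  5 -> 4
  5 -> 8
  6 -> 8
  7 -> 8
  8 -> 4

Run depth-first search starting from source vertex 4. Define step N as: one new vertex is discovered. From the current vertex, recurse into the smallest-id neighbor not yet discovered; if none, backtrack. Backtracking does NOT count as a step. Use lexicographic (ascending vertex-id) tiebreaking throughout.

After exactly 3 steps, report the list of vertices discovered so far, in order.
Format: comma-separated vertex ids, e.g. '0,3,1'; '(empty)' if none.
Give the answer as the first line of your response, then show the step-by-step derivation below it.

4,5,0

step 1: discover 4; path=4; order=4
step 2: discover 5; path=4>5; order=4,5
step 3: discover 0; path=4>5>0; order=4,5,0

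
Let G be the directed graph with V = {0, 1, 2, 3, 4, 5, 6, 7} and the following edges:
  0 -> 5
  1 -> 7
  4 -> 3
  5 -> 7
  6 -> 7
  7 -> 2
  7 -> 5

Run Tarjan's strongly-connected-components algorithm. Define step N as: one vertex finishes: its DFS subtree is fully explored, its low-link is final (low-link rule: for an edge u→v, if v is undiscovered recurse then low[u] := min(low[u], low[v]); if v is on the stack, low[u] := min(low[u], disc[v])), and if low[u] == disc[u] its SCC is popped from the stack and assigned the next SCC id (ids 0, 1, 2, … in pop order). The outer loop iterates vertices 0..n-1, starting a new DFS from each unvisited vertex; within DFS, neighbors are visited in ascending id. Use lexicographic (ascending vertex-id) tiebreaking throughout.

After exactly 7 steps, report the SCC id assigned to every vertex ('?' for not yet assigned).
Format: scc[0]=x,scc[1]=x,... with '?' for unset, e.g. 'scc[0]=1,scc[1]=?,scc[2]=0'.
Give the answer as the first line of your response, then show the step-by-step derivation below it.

scc[0]=2,scc[1]=3,scc[2]=0,scc[3]=4,scc[4]=5,scc[5]=1,scc[6]=?,scc[7]=1

step 1: low=(low[0]=0,low[1]=?,low[2]=3,low[3]=?,low[4]=?,low[5]=1,low[6]=?,low[7]=2); scc=(scc[0]=?,scc[1]=?,scc[2]=0,scc[3]=?,scc[4]=?,scc[5]=?,scc[6]=?,scc[7]=?)
step 2: low=(low[0]=0,low[1]=?,low[2]=3,low[3]=?,low[4]=?,low[5]=1,low[6]=?,low[7]=1); scc=(scc[0]=?,scc[1]=?,scc[2]=0,scc[3]=?,scc[4]=?,scc[5]=?,scc[6]=?,scc[7]=?)
step 3: low=(low[0]=0,low[1]=?,low[2]=3,low[3]=?,low[4]=?,low[5]=1,low[6]=?,low[7]=1); scc=(scc[0]=?,scc[1]=?,scc[2]=0,scc[3]=?,scc[4]=?,scc[5]=1,scc[6]=?,scc[7]=1)
step 4: low=(low[0]=0,low[1]=?,low[2]=3,low[3]=?,low[4]=?,low[5]=1,low[6]=?,low[7]=1); scc=(scc[0]=2,scc[1]=?,scc[2]=0,scc[3]=?,scc[4]=?,scc[5]=1,scc[6]=?,scc[7]=1)
step 5: low=(low[0]=0,low[1]=4,low[2]=3,low[3]=?,low[4]=?,low[5]=1,low[6]=?,low[7]=1); scc=(scc[0]=2,scc[1]=3,scc[2]=0,scc[3]=?,scc[4]=?,scc[5]=1,scc[6]=?,scc[7]=1)
step 6: low=(low[0]=0,low[1]=4,low[2]=3,low[3]=5,low[4]=?,low[5]=1,low[6]=?,low[7]=1); scc=(scc[0]=2,scc[1]=3,scc[2]=0,scc[3]=4,scc[4]=?,scc[5]=1,scc[6]=?,scc[7]=1)
step 7: low=(low[0]=0,low[1]=4,low[2]=3,low[3]=5,low[4]=6,low[5]=1,low[6]=?,low[7]=1); scc=(scc[0]=2,scc[1]=3,scc[2]=0,scc[3]=4,scc[4]=5,scc[5]=1,scc[6]=?,scc[7]=1)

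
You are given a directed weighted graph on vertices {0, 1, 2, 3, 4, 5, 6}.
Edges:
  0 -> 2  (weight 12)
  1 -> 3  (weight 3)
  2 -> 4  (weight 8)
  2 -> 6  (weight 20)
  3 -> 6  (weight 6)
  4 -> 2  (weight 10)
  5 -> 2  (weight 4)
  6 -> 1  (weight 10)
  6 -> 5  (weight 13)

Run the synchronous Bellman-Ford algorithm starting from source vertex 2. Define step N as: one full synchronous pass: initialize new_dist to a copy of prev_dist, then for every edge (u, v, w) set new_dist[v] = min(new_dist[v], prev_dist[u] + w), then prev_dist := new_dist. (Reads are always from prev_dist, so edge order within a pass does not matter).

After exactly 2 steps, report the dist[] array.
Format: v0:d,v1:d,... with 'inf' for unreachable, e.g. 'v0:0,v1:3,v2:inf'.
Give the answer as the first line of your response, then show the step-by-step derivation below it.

v0:inf,v1:30,v2:0,v3:inf,v4:8,v5:33,v6:20

step 1: dist = v0:inf,v1:inf,v2:0,v3:inf,v4:8,v5:inf,v6:20
step 2: dist = v0:inf,v1:30,v2:0,v3:inf,v4:8,v5:33,v6:20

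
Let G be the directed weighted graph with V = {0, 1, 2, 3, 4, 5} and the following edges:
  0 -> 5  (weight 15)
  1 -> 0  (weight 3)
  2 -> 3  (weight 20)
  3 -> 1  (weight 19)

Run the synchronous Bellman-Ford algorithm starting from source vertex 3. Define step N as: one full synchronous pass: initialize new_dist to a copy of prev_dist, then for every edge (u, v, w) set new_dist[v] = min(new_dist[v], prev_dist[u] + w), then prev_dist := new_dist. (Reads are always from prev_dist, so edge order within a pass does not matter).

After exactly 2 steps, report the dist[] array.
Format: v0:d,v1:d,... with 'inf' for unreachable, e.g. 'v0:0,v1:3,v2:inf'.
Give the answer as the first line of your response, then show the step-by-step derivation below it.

v0:22,v1:19,v2:inf,v3:0,v4:inf,v5:inf

step 1: dist = v0:inf,v1:19,v2:inf,v3:0,v4:inf,v5:inf
step 2: dist = v0:22,v1:19,v2:inf,v3:0,v4:inf,v5:inf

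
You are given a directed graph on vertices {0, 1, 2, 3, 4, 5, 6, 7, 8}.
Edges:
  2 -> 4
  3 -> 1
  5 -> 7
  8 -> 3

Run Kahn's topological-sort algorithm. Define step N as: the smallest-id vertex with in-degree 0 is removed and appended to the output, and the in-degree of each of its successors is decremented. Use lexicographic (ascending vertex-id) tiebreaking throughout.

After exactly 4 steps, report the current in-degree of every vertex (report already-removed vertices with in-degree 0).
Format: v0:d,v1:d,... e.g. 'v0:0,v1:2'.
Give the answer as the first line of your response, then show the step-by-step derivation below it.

v0:0,v1:1,v2:0,v3:1,v4:0,v5:0,v6:0,v7:0,v8:0

step 1: output 0; order=[0]; indeg=(0,1,0,1,1,0,0,1,0)
step 2: output 2; order=[0,2]; indeg=(0,1,0,1,0,0,0,1,0)
step 3: output 4; order=[0,2,4]; indeg=(0,1,0,1,0,0,0,1,0)
step 4: output 5; order=[0,2,4,5]; indeg=(0,1,0,1,0,0,0,0,0)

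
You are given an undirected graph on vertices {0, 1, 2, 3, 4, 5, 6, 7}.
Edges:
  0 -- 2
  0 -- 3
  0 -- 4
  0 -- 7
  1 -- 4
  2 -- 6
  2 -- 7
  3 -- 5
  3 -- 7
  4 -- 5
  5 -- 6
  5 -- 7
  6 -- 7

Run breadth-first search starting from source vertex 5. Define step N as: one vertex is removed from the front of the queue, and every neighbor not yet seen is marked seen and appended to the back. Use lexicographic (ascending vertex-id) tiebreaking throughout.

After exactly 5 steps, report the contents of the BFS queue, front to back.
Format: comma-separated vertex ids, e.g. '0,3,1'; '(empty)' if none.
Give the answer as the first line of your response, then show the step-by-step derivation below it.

0,1,2

step 1: dequeue 5; queue=[3,4,6,7]; order=5
step 2: dequeue 3; queue=[4,6,7,0]; order=5,3
step 3: dequeue 4; queue=[6,7,0,1]; order=5,3,4
step 4: dequeue 6; queue=[7,0,1,2]; order=5,3,4,6
step 5: dequeue 7; queue=[0,1,2]; order=5,3,4,6,7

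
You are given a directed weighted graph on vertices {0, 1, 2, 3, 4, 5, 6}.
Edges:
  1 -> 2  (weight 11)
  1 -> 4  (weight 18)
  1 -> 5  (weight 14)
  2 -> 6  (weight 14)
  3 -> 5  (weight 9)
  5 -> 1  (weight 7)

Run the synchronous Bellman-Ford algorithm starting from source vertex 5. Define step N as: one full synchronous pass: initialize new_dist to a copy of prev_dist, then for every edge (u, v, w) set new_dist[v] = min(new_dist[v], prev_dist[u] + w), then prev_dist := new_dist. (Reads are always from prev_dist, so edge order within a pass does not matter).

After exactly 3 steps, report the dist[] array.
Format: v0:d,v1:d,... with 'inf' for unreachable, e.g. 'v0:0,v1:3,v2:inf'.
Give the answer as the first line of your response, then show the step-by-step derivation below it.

v0:inf,v1:7,v2:18,v3:inf,v4:25,v5:0,v6:32

step 1: dist = v0:inf,v1:7,v2:inf,v3:inf,v4:inf,v5:0,v6:inf
step 2: dist = v0:inf,v1:7,v2:18,v3:inf,v4:25,v5:0,v6:inf
step 3: dist = v0:inf,v1:7,v2:18,v3:inf,v4:25,v5:0,v6:32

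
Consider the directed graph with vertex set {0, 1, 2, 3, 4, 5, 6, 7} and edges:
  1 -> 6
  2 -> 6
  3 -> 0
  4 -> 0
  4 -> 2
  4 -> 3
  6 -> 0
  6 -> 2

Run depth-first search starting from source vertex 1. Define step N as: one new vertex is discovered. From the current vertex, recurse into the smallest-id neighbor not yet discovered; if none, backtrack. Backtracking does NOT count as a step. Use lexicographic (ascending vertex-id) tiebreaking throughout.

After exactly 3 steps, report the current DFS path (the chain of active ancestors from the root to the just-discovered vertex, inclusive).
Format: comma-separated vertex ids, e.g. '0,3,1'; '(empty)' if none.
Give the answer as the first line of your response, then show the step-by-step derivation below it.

1,6,0

step 1: discover 1; path=1; order=1
step 2: discover 6; path=1>6; order=1,6
step 3: discover 0; path=1>6>0; order=1,6,0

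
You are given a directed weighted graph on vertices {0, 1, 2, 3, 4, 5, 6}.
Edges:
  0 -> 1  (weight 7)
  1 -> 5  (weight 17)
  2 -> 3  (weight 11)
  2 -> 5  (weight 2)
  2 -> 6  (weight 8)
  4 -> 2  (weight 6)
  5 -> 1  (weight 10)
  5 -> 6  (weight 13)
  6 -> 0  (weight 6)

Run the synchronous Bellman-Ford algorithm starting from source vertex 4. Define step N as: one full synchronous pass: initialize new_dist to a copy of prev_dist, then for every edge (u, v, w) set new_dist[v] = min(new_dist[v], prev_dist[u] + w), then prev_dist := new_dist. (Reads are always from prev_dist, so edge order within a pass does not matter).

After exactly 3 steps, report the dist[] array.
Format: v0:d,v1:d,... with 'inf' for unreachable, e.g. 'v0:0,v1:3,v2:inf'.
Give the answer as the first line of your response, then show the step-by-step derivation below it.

v0:20,v1:18,v2:6,v3:17,v4:0,v5:8,v6:14

step 1: dist = v0:inf,v1:inf,v2:6,v3:inf,v4:0,v5:inf,v6:inf
step 2: dist = v0:inf,v1:inf,v2:6,v3:17,v4:0,v5:8,v6:14
step 3: dist = v0:20,v1:18,v2:6,v3:17,v4:0,v5:8,v6:14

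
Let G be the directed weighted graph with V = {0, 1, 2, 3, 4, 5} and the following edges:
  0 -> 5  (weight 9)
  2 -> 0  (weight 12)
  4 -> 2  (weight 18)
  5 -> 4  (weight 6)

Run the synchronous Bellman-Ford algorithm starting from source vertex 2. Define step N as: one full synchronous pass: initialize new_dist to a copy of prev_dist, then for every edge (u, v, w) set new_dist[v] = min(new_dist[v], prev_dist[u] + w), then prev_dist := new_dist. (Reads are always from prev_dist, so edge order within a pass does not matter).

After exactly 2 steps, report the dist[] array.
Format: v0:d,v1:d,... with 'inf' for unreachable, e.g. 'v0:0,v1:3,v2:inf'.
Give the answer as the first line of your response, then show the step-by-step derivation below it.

v0:12,v1:inf,v2:0,v3:inf,v4:inf,v5:21

step 1: dist = v0:12,v1:inf,v2:0,v3:inf,v4:inf,v5:inf
step 2: dist = v0:12,v1:inf,v2:0,v3:inf,v4:inf,v5:21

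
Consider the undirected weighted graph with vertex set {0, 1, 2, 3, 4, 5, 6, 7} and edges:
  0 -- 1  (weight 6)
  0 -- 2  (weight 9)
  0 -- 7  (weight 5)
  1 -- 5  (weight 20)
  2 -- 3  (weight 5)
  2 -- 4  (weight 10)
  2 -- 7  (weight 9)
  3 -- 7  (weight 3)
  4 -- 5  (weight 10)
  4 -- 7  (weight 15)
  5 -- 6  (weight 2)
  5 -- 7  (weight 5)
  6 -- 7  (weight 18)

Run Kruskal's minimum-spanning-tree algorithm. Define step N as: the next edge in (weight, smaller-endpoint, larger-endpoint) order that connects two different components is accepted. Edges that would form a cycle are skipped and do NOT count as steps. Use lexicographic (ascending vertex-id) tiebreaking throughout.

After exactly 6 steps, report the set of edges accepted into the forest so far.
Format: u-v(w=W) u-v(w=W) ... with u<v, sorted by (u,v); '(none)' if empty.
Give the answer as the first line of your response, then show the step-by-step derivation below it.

0-1(w=6) 0-7(w=5) 2-3(w=5) 3-7(w=3) 5-6(w=2) 5-7(w=5)

step 1: add edge 5-6 (w=2); MST = {5-6(w=2)}
step 2: add edge 3-7 (w=3); MST = {3-7(w=3) 5-6(w=2)}
step 3: add edge 0-7 (w=5); MST = {0-7(w=5) 3-7(w=3) 5-6(w=2)}
step 4: add edge 2-3 (w=5); MST = {0-7(w=5) 2-3(w=5) 3-7(w=3) 5-6(w=2)}
step 5: add edge 5-7 (w=5); MST = {0-7(w=5) 2-3(w=5) 3-7(w=3) 5-6(w=2) 5-7(w=5)}
step 6: add edge 0-1 (w=6); MST = {0-1(w=6) 0-7(w=5) 2-3(w=5) 3-7(w=3) 5-6(w=2) 5-7(w=5)}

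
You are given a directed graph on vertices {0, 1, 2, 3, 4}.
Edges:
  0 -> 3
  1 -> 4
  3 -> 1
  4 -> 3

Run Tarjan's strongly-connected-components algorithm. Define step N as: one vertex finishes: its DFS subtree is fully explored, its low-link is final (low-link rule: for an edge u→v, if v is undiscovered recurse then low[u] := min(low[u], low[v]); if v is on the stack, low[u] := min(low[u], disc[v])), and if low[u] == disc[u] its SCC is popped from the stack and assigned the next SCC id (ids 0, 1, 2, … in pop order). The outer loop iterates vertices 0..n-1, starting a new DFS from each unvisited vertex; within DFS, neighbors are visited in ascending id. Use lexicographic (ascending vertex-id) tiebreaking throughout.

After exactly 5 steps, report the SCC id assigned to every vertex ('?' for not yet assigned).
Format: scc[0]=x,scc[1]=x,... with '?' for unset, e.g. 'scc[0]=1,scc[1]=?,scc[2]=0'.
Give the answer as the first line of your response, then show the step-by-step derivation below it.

scc[0]=1,scc[1]=0,scc[2]=2,scc[3]=0,scc[4]=0

step 1: low=(low[0]=0,low[1]=2,low[2]=?,low[3]=1,low[4]=1); scc=(scc[0]=?,scc[1]=?,scc[2]=?,scc[3]=?,scc[4]=?)
step 2: low=(low[0]=0,low[1]=1,low[2]=?,low[3]=1,low[4]=1); scc=(scc[0]=?,scc[1]=?,scc[2]=?,scc[3]=?,scc[4]=?)
step 3: low=(low[0]=0,low[1]=1,low[2]=?,low[3]=1,low[4]=1); scc=(scc[0]=?,scc[1]=0,scc[2]=?,scc[3]=0,scc[4]=0)
step 4: low=(low[0]=0,low[1]=1,low[2]=?,low[3]=1,low[4]=1); scc=(scc[0]=1,scc[1]=0,scc[2]=?,scc[3]=0,scc[4]=0)
step 5: low=(low[0]=0,low[1]=1,low[2]=4,low[3]=1,low[4]=1); scc=(scc[0]=1,scc[1]=0,scc[2]=2,scc[3]=0,scc[4]=0)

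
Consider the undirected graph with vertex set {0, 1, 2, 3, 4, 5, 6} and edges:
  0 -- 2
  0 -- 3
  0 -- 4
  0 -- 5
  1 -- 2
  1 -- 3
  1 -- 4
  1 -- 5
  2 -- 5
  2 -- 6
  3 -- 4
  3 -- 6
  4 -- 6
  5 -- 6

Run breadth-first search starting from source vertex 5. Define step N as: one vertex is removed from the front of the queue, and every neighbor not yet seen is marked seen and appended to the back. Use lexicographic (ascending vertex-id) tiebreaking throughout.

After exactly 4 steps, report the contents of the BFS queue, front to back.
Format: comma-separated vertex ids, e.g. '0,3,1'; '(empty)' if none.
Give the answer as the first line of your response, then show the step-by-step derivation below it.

6,3,4

step 1: dequeue 5; queue=[0,1,2,6]; order=5
step 2: dequeue 0; queue=[1,2,6,3,4]; order=5,0
step 3: dequeue 1; queue=[2,6,3,4]; order=5,0,1
step 4: dequeue 2; queue=[6,3,4]; order=5,0,1,2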